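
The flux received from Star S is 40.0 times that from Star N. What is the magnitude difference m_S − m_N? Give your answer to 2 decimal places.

m_S − m_N = −2.5 log₁₀(F_S/F_N) = −2.5 log₁₀(40.0) = −2.5 × (1.602) = -4.005.

-4.01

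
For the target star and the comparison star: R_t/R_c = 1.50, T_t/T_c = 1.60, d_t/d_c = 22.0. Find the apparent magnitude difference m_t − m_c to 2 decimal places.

3.79

L_t/L_c = (1.50)²(1.60)⁴ = 14.75.
F_t/F_c = (L_t/L_c)/(d_t/d_c)² = 14.75/484.0 = 0.03047.
m_t − m_c = −2.5 log₁₀(0.03047) = 3.79.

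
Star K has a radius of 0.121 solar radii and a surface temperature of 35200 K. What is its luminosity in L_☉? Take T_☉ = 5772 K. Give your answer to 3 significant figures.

20.3 L_☉

L/L_☉ = (R/R_☉)² (T/T_☉)⁴ = (0.121)² × (35200/5772)⁴
       = 0.01464 × (6.098)⁴ = 0.01464 × 1383 = 20.25.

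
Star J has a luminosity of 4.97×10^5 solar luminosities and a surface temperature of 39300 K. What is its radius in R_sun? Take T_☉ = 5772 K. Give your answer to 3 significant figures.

R/R_☉ = √(L/L_☉) / (T/T_☉)² = √(4.97×10^5) / (6.809)²
       = 705.0 / 46.36 = 15.21.

15.2 R_sun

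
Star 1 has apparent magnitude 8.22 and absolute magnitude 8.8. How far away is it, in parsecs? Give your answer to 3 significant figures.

7.66 pc

m − M = 5 log₁₀(d/10 pc)
8.22 − (8.8) = -0.58 = 5 log₁₀(d/10)
d = 10 × 10^(-0.58/5) = 10 × 10^-0.116 = 7.656 pc.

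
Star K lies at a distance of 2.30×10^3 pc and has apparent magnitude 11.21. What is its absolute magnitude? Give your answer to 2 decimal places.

M = m − 5 log₁₀(d/10 pc) = 11.21 − 5 log₁₀(2.30×10^3/10)
  = 11.21 − 5 × 2.362 = 11.21 − 11.81 = -0.60.

-0.60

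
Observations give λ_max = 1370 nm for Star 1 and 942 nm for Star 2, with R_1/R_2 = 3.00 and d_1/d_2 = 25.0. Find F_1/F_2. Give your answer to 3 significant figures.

0.00322

Wien's law: T_1/T_2 = λ_2/λ_1 = 942/1370 = 0.6876.
L_1/L_2 = (R_1/R_2)²(T_1/T_2)⁴ = (3.00)²(0.6876)⁴ = 2.012.
F_1/F_2 = (L_1/L_2)/(d_1/d_2)² = 2.012/(25.0)² = 0.003219.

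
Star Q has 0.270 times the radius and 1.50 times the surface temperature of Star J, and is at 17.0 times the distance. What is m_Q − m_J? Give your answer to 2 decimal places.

7.23

L_Q/L_J = (0.270)²(1.50)⁴ = 0.3691.
F_Q/F_J = (L_Q/L_J)/(d_Q/d_J)² = 0.3691/289.0 = 0.001277.
m_Q − m_J = −2.5 log₁₀(0.001277) = 7.23.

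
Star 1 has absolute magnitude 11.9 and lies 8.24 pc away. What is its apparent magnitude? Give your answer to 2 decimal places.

11.48

m = M + 5 log₁₀(d/10 pc) = 11.9 + 5 log₁₀(8.24/10)
  = 11.9 + 5 × -0.084 = 11.9 + -0.42 = 11.48.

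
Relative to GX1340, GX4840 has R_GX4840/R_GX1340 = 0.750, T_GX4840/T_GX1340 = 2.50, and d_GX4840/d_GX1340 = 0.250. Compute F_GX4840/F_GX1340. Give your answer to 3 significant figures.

352

L_GX4840/L_GX1340 = (R_GX4840/R_GX1340)²(T_GX4840/T_GX1340)⁴ = (0.750)² × (2.50)⁴ = 21.97.
F_GX4840/F_GX1340 = (L_GX4840/L_GX1340)/(d_GX4840/d_GX1340)² = 21.97 / (0.250)² = 351.6.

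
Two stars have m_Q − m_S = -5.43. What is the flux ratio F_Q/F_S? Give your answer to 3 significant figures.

149

F_Q/F_S = 10^(−(m_Q − m_S)/2.5) = 10^(5.43/2.5) = 10^2.172 = 148.6.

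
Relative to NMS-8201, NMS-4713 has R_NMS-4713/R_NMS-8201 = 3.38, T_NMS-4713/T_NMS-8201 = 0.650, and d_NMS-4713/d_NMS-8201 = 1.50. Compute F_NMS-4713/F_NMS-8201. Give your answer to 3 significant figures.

0.906

L_NMS-4713/L_NMS-8201 = (R_NMS-4713/R_NMS-8201)²(T_NMS-4713/T_NMS-8201)⁴ = (3.38)² × (0.650)⁴ = 2.039.
F_NMS-4713/F_NMS-8201 = (L_NMS-4713/L_NMS-8201)/(d_NMS-4713/d_NMS-8201)² = 2.039 / (1.50)² = 0.9064.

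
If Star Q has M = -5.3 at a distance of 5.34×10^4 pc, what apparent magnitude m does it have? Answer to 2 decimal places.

13.34

m = M + 5 log₁₀(d/10 pc) = -5.3 + 5 log₁₀(5.34×10^4/10)
  = -5.3 + 5 × 3.728 = -5.3 + 18.64 = 13.34.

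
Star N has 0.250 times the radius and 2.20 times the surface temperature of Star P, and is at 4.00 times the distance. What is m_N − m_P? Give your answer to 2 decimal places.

L_N/L_P = (0.250)²(2.20)⁴ = 1.464.
F_N/F_P = (L_N/L_P)/(d_N/d_P)² = 1.464/16.00 = 0.09151.
m_N − m_P = −2.5 log₁₀(0.09151) = 2.60.

2.60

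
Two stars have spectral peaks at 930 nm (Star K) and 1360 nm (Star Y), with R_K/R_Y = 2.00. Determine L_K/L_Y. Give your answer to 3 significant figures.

Wien's law gives T ∝ 1/λ_max, so T_K/T_Y = λ_Y/λ_K = 1360/930 = 1.462.
Then L ∝ R²T⁴ gives L_K/L_Y = (2.00)² × (1.462)⁴ = 4.000 × 4.573 = 18.29.

18.3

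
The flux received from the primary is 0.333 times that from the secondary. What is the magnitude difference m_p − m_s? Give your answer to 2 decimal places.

m_p − m_s = −2.5 log₁₀(F_p/F_s) = −2.5 log₁₀(0.333) = −2.5 × (-0.478) = 1.194.

1.19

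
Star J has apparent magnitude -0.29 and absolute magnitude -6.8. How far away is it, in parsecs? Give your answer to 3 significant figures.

m − M = 5 log₁₀(d/10 pc)
-0.29 − (-6.8) = 6.51 = 5 log₁₀(d/10)
d = 10 × 10^(6.51/5) = 10 × 10^1.302 = 200.4 pc.

200 pc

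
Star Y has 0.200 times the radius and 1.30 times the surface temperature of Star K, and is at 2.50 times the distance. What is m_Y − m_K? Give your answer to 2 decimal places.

L_Y/L_K = (0.200)²(1.30)⁴ = 0.1142.
F_Y/F_K = (L_Y/L_K)/(d_Y/d_K)² = 0.1142/6.250 = 0.01828.
m_Y − m_K = −2.5 log₁₀(0.01828) = 4.35.

4.35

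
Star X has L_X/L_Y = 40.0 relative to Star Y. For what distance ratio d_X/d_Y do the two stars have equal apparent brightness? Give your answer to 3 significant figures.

Equal flux requires L_X/d_X² = L_Y/d_Y², so d_X/d_Y = √(L_X/L_Y)
= √(40.0) = 6.325.

6.32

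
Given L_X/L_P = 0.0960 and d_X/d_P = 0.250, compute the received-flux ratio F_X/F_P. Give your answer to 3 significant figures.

1.54

F = L/(4πd²), so F_X/F_P = (L_X/L_P) / (d_X/d_P)²
= 0.0960 / (0.250)² = 0.0960 / 0.06250 = 1.536.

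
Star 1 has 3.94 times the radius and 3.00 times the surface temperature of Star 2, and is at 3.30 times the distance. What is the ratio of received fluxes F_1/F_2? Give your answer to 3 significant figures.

115

L_1/L_2 = (R_1/R_2)²(T_1/T_2)⁴ = (3.94)² × (3.00)⁴ = 1257.
F_1/F_2 = (L_1/L_2)/(d_1/d_2)² = 1257 / (3.30)² = 115.5.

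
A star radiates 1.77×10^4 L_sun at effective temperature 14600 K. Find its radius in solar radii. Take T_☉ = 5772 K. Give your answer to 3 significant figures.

20.8 solar radii

R/R_☉ = √(L/L_☉) / (T/T_☉)² = √(1.77×10^4) / (2.529)²
       = 133.0 / 6.398 = 20.79.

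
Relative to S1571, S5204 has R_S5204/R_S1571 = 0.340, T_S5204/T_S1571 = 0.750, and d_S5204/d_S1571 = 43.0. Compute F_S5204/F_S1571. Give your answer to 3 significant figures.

L_S5204/L_S1571 = (R_S5204/R_S1571)²(T_S5204/T_S1571)⁴ = (0.340)² × (0.750)⁴ = 0.03658.
F_S5204/F_S1571 = (L_S5204/L_S1571)/(d_S5204/d_S1571)² = 0.03658 / (43.0)² = 1.978×10^-5.

1.98×10^-5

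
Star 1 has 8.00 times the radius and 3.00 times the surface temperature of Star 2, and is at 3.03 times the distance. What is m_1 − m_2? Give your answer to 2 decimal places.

-6.88

L_1/L_2 = (8.00)²(3.00)⁴ = 5184.
F_1/F_2 = (L_1/L_2)/(d_1/d_2)² = 5184/9.181 = 564.7.
m_1 − m_2 = −2.5 log₁₀(564.7) = -6.88.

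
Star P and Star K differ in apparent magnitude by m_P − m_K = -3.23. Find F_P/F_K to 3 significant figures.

19.6

F_P/F_K = 10^(−(m_P − m_K)/2.5) = 10^(3.23/2.5) = 10^1.292 = 19.59.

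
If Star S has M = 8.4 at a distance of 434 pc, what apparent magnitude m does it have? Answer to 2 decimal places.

m = M + 5 log₁₀(d/10 pc) = 8.4 + 5 log₁₀(434/10)
  = 8.4 + 5 × 1.637 = 8.4 + 8.19 = 16.59.

16.59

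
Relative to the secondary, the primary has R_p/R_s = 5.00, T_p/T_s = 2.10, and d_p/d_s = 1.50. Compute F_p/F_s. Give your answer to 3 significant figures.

216

L_p/L_s = (R_p/R_s)²(T_p/T_s)⁴ = (5.00)² × (2.10)⁴ = 486.2.
F_p/F_s = (L_p/L_s)/(d_p/d_s)² = 486.2 / (1.50)² = 216.1.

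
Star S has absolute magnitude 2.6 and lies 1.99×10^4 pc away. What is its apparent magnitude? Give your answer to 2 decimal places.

m = M + 5 log₁₀(d/10 pc) = 2.6 + 5 log₁₀(1.99×10^4/10)
  = 2.6 + 5 × 3.299 = 2.6 + 16.49 = 19.09.

19.09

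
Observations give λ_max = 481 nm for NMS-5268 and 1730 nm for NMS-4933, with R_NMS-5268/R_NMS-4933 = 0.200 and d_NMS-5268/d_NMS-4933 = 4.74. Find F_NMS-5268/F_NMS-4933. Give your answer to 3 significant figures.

0.298

Wien's law: T_NMS-5268/T_NMS-4933 = λ_NMS-4933/λ_NMS-5268 = 1730/481 = 3.597.
L_NMS-5268/L_NMS-4933 = (R_NMS-5268/R_NMS-4933)²(T_NMS-5268/T_NMS-4933)⁴ = (0.200)²(3.597)⁴ = 6.694.
F_NMS-5268/F_NMS-4933 = (L_NMS-5268/L_NMS-4933)/(d_NMS-5268/d_NMS-4933)² = 6.694/(4.74)² = 0.2979.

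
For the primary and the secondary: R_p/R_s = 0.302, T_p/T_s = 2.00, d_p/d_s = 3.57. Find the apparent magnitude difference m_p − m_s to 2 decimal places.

2.35

L_p/L_s = (0.302)²(2.00)⁴ = 1.459.
F_p/F_s = (L_p/L_s)/(d_p/d_s)² = 1.459/12.74 = 0.1145.
m_p − m_s = −2.5 log₁₀(0.1145) = 2.35.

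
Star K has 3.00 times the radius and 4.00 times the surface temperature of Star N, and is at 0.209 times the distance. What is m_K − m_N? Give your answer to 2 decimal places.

L_K/L_N = (3.00)²(4.00)⁴ = 2304.
F_K/F_N = (L_K/L_N)/(d_K/d_N)² = 2304/0.04368 = 5.275×10^4.
m_K − m_N = −2.5 log₁₀(5.275×10^4) = -11.81.

-11.81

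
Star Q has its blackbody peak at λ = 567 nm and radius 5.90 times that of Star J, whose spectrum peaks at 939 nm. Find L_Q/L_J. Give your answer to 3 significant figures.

262

Wien's law gives T ∝ 1/λ_max, so T_Q/T_J = λ_J/λ_Q = 939/567 = 1.656.
Then L ∝ R²T⁴ gives L_Q/L_J = (5.90)² × (1.656)⁴ = 34.81 × 7.522 = 261.8.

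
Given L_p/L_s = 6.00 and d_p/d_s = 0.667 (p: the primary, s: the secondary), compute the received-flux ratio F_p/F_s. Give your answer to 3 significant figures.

F = L/(4πd²), so F_p/F_s = (L_p/L_s) / (d_p/d_s)²
= 6.00 / (0.667)² = 6.00 / 0.4449 = 13.49.

13.5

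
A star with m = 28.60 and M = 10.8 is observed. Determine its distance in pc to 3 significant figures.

m − M = 5 log₁₀(d/10 pc)
28.60 − (10.8) = 17.80 = 5 log₁₀(d/10)
d = 10 × 10^(17.80/5) = 10 × 10^3.560 = 3.631×10^4 pc.

3.63×10^4 pc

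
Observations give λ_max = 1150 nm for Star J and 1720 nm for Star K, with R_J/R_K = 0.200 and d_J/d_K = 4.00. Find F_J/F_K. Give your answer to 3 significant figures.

0.0125

Wien's law: T_J/T_K = λ_K/λ_J = 1720/1150 = 1.496.
L_J/L_K = (R_J/R_K)²(T_J/T_K)⁴ = (0.200)²(1.496)⁴ = 0.2002.
F_J/F_K = (L_J/L_K)/(d_J/d_K)² = 0.2002/(4.00)² = 0.01251.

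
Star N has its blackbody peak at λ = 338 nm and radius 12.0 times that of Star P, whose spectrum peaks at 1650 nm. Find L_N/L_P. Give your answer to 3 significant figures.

8.18×10^4

Wien's law gives T ∝ 1/λ_max, so T_N/T_P = λ_P/λ_N = 1650/338 = 4.882.
Then L ∝ R²T⁴ gives L_N/L_P = (12.0)² × (4.882)⁴ = 144.0 × 567.9 = 8.178×10^4.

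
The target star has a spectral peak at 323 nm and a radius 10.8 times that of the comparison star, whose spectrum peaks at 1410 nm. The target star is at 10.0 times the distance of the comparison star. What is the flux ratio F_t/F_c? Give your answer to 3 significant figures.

424

Wien's law: T_t/T_c = λ_c/λ_t = 1410/323 = 4.365.
L_t/L_c = (R_t/R_c)²(T_t/T_c)⁴ = (10.8)²(4.365)⁴ = 4.236×10^4.
F_t/F_c = (L_t/L_c)/(d_t/d_c)² = 4.236×10^4/(10.0)² = 423.6.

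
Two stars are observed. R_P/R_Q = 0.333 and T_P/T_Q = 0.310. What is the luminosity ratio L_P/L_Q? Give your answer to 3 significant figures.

From the Stefan–Boltzmann law, L ∝ R²T⁴, so
L_P/L_Q = (R_P/R_Q)² (T_P/T_Q)⁴ = (0.333)² × (0.310)⁴ = 0.1109 × 0.009235 = 0.001024.

0.00102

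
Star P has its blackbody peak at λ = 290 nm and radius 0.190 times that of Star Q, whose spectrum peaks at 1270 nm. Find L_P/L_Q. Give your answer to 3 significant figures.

Wien's law gives T ∝ 1/λ_max, so T_P/T_Q = λ_Q/λ_P = 1270/290 = 4.379.
Then L ∝ R²T⁴ gives L_P/L_Q = (0.190)² × (4.379)⁴ = 0.03610 × 367.8 = 13.28.

13.3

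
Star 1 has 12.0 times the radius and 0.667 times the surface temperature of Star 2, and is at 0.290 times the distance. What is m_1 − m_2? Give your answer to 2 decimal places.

-6.33

L_1/L_2 = (12.0)²(0.667)⁴ = 28.50.
F_1/F_2 = (L_1/L_2)/(d_1/d_2)² = 28.50/0.08410 = 338.9.
m_1 − m_2 = −2.5 log₁₀(338.9) = -6.33.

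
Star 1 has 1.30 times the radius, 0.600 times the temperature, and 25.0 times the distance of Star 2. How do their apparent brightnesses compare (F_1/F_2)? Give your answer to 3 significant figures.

3.50×10^-4

L_1/L_2 = (R_1/R_2)²(T_1/T_2)⁴ = (1.30)² × (0.600)⁴ = 0.2190.
F_1/F_2 = (L_1/L_2)/(d_1/d_2)² = 0.2190 / (25.0)² = 3.504×10^-4.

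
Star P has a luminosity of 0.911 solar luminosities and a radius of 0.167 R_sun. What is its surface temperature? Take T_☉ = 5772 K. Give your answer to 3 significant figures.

1.38×10^4 K

T/T_☉ = (L/L_☉)^(1/4) / (R/R_☉)^(1/2)
T = 5772 × (0.911)^(1/4) / √(0.167) = 5772 × 0.9770 / 0.4087 = 1.380×10^4 K.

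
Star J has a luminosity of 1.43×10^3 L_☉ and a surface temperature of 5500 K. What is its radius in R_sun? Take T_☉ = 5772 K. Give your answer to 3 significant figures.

41.6 R_sun

R/R_☉ = √(L/L_☉) / (T/T_☉)² = √(1.43×10^3) / (0.9529)²
       = 37.82 / 0.9080 = 41.65.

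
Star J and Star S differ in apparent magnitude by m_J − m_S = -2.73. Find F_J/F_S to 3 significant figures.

F_J/F_S = 10^(−(m_J − m_S)/2.5) = 10^(2.73/2.5) = 10^1.092 = 12.36.

12.4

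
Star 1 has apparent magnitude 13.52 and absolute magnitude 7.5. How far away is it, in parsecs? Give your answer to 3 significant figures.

m − M = 5 log₁₀(d/10 pc)
13.52 − (7.5) = 6.02 = 5 log₁₀(d/10)
d = 10 × 10^(6.02/5) = 10 × 10^1.204 = 160.0 pc.

160 pc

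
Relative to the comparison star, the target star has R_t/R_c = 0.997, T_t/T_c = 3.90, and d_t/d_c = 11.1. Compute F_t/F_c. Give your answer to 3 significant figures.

1.87

L_t/L_c = (R_t/R_c)²(T_t/T_c)⁴ = (0.997)² × (3.90)⁴ = 230.0.
F_t/F_c = (L_t/L_c)/(d_t/d_c)² = 230.0 / (11.1)² = 1.866.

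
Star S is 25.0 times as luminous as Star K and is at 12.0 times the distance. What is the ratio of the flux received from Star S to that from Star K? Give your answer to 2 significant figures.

0.17

F = L/(4πd²), so F_S/F_K = (L_S/L_K) / (d_S/d_K)²
= 25.0 / (12.0)² = 25.0 / 144.0 = 0.1736.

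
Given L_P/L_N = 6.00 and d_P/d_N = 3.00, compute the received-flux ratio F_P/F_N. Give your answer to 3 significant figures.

F = L/(4πd²), so F_P/F_N = (L_P/L_N) / (d_P/d_N)²
= 6.00 / (3.00)² = 6.00 / 9.000 = 0.6667.

0.667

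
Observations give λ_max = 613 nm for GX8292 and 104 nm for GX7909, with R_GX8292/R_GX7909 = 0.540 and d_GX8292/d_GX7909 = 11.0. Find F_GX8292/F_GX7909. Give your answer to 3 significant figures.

2.00×10^-6

Wien's law: T_GX8292/T_GX7909 = λ_GX7909/λ_GX8292 = 104/613 = 0.1697.
L_GX8292/L_GX7909 = (R_GX8292/R_GX7909)²(T_GX8292/T_GX7909)⁴ = (0.540)²(0.1697)⁴ = 2.416×10^-4.
F_GX8292/F_GX7909 = (L_GX8292/L_GX7909)/(d_GX8292/d_GX7909)² = 2.416×10^-4/(11.0)² = 1.997×10^-6.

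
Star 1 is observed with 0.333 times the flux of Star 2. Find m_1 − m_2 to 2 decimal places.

m_1 − m_2 = −2.5 log₁₀(F_1/F_2) = −2.5 log₁₀(0.333) = −2.5 × (-0.478) = 1.194.

1.19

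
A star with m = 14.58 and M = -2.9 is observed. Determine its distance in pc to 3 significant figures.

m − M = 5 log₁₀(d/10 pc)
14.58 − (-2.9) = 17.48 = 5 log₁₀(d/10)
d = 10 × 10^(17.48/5) = 10 × 10^3.496 = 3.133×10^4 pc.

3.13×10^4 pc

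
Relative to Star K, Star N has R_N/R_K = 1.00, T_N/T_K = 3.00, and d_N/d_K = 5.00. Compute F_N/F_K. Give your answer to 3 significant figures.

3.24

L_N/L_K = (R_N/R_K)²(T_N/T_K)⁴ = (1.00)² × (3.00)⁴ = 81.00.
F_N/F_K = (L_N/L_K)/(d_N/d_K)² = 81.00 / (5.00)² = 3.240.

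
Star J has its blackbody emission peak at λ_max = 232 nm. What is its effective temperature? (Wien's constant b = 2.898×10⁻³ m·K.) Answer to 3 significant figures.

T = b/λ_max = 2.898×10⁻³ / (232×10⁻⁹) = 1.249×10^4 K.

1.25×10^4 K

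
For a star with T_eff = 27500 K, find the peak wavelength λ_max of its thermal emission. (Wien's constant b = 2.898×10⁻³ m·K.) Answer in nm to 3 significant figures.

105 nm

λ_max = b/T = 2.898×10⁻³ / 27500 = 1.05×10^-7 m = 105.4 nm.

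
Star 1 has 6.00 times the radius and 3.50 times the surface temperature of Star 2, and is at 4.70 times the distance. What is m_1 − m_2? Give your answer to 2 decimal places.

L_1/L_2 = (6.00)²(3.50)⁴ = 5402.
F_1/F_2 = (L_1/L_2)/(d_1/d_2)² = 5402/22.09 = 244.6.
m_1 − m_2 = −2.5 log₁₀(244.6) = -5.97.

-5.97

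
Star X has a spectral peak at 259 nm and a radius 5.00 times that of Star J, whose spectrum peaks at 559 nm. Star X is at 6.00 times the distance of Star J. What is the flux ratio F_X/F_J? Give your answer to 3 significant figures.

15.1

Wien's law: T_X/T_J = λ_J/λ_X = 559/259 = 2.158.
L_X/L_J = (R_X/R_J)²(T_X/T_J)⁴ = (5.00)²(2.158)⁴ = 542.5.
F_X/F_J = (L_X/L_J)/(d_X/d_J)² = 542.5/(6.00)² = 15.07.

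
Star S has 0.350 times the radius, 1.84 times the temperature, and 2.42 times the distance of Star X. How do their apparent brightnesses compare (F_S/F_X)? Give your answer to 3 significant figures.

0.240

L_S/L_X = (R_S/R_X)²(T_S/T_X)⁴ = (0.350)² × (1.84)⁴ = 1.404.
F_S/F_X = (L_S/L_X)/(d_S/d_X)² = 1.404 / (2.42)² = 0.2398.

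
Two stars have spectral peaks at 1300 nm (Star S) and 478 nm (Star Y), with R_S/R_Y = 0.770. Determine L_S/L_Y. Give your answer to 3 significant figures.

Wien's law gives T ∝ 1/λ_max, so T_S/T_Y = λ_Y/λ_S = 478/1300 = 0.3677.
Then L ∝ R²T⁴ gives L_S/L_Y = (0.770)² × (0.3677)⁴ = 0.5929 × 0.01828 = 0.01084.

0.0108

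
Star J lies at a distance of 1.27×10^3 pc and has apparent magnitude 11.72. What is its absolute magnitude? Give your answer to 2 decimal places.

1.20

M = m − 5 log₁₀(d/10 pc) = 11.72 − 5 log₁₀(1.27×10^3/10)
  = 11.72 − 5 × 2.104 = 11.72 − 10.52 = 1.20.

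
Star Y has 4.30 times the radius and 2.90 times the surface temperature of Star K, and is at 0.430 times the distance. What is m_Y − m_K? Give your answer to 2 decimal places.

-9.62

L_Y/L_K = (4.30)²(2.90)⁴ = 1308.
F_Y/F_K = (L_Y/L_K)/(d_Y/d_K)² = 1308/0.1849 = 7073.
m_Y − m_K = −2.5 log₁₀(7073) = -9.62.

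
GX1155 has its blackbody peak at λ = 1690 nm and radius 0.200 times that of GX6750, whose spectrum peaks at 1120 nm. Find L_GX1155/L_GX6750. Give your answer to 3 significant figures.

Wien's law gives T ∝ 1/λ_max, so T_GX1155/T_GX6750 = λ_GX6750/λ_GX1155 = 1120/1690 = 0.6627.
Then L ∝ R²T⁴ gives L_GX1155/L_GX6750 = (0.200)² × (0.6627)⁴ = 0.04000 × 0.1929 = 0.007716.

0.00772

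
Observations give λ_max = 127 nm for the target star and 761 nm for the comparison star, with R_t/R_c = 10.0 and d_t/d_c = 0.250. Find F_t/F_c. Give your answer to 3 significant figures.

Wien's law: T_t/T_c = λ_c/λ_t = 761/127 = 5.992.
L_t/L_c = (R_t/R_c)²(T_t/T_c)⁴ = (10.0)²(5.992)⁴ = 1.289×10^5.
F_t/F_c = (L_t/L_c)/(d_t/d_c)² = 1.289×10^5/(0.250)² = 2.063×10^6.

2.06×10^6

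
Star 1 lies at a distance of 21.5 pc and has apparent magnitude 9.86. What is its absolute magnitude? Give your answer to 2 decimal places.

M = m − 5 log₁₀(d/10 pc) = 9.86 − 5 log₁₀(21.5/10)
  = 9.86 − 5 × 0.332 = 9.86 − 1.66 = 8.20.

8.20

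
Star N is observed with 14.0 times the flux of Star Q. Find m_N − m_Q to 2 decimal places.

m_N − m_Q = −2.5 log₁₀(F_N/F_Q) = −2.5 log₁₀(14.0) = −2.5 × (1.146) = -2.865.

-2.87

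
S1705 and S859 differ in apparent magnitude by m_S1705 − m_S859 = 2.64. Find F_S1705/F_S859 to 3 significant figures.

F_S1705/F_S859 = 10^(−(m_S1705 − m_S859)/2.5) = 10^(-2.64/2.5) = 10^-1.056 = 0.08790.

0.0879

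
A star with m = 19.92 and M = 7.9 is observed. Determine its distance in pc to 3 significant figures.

m − M = 5 log₁₀(d/10 pc)
19.92 − (7.9) = 12.02 = 5 log₁₀(d/10)
d = 10 × 10^(12.02/5) = 10 × 10^2.404 = 2535 pc.

2.54×10^3 pc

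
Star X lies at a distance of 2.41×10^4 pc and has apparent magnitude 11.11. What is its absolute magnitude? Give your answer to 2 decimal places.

-5.80

M = m − 5 log₁₀(d/10 pc) = 11.11 − 5 log₁₀(2.41×10^4/10)
  = 11.11 − 5 × 3.382 = 11.11 − 16.91 = -5.80.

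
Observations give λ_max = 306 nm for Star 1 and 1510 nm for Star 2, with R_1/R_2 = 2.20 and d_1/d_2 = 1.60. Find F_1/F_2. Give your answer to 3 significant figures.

1.12×10^3

Wien's law: T_1/T_2 = λ_2/λ_1 = 1510/306 = 4.935.
L_1/L_2 = (R_1/R_2)²(T_1/T_2)⁴ = (2.20)²(4.935)⁴ = 2870.
F_1/F_2 = (L_1/L_2)/(d_1/d_2)² = 2870/(1.60)² = 1121.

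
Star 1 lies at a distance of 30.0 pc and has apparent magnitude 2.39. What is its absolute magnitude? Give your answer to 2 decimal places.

0.00

M = m − 5 log₁₀(d/10 pc) = 2.39 − 5 log₁₀(30.0/10)
  = 2.39 − 5 × 0.477 = 2.39 − 2.39 = 0.00.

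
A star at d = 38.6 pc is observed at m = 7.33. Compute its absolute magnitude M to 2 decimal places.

M = m − 5 log₁₀(d/10 pc) = 7.33 − 5 log₁₀(38.6/10)
  = 7.33 − 5 × 0.587 = 7.33 − 2.93 = 4.40.

4.40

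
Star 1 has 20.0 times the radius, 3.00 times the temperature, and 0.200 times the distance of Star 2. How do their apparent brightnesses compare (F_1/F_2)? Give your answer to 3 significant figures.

8.10×10^5

L_1/L_2 = (R_1/R_2)²(T_1/T_2)⁴ = (20.0)² × (3.00)⁴ = 3.240×10^4.
F_1/F_2 = (L_1/L_2)/(d_1/d_2)² = 3.240×10^4 / (0.200)² = 8.100×10^5.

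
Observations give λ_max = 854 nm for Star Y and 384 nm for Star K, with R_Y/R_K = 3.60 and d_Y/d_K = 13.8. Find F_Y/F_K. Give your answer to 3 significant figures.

0.00278

Wien's law: T_Y/T_K = λ_K/λ_Y = 384/854 = 0.4496.
L_Y/L_K = (R_Y/R_K)²(T_Y/T_K)⁴ = (3.60)²(0.4496)⁴ = 0.5298.
F_Y/F_K = (L_Y/L_K)/(d_Y/d_K)² = 0.5298/(13.8)² = 0.002782.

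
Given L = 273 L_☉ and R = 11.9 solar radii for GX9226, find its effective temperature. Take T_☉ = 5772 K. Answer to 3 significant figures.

6.80×10^3 K

T/T_☉ = (L/L_☉)^(1/4) / (R/R_☉)^(1/2)
T = 5772 × (273)^(1/4) / √(11.9) = 5772 × 4.065 / 3.450 = 6801 K.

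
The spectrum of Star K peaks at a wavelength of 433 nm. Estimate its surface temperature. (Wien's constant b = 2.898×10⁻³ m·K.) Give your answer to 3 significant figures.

T = b/λ_max = 2.898×10⁻³ / (433×10⁻⁹) = 6693 K.

6.69×10^3 K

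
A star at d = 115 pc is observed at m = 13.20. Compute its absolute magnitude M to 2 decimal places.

M = m − 5 log₁₀(d/10 pc) = 13.20 − 5 log₁₀(115/10)
  = 13.20 − 5 × 1.061 = 13.20 − 5.30 = 7.90.

7.90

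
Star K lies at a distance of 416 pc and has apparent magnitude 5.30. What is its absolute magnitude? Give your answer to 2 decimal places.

-2.80

M = m − 5 log₁₀(d/10 pc) = 5.30 − 5 log₁₀(416/10)
  = 5.30 − 5 × 1.619 = 5.30 − 8.10 = -2.80.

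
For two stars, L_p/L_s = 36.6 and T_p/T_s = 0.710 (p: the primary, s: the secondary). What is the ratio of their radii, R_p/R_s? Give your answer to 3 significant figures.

12.0

L ∝ R²T⁴ gives R ∝ √L / T², so
R_p/R_s = √(36.6) / (0.710)² = 6.050 / 0.5041 = 12.00.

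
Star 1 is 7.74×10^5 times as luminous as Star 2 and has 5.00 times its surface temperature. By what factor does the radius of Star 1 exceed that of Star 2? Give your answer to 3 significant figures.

L ∝ R²T⁴ gives R ∝ √L / T², so
R_1/R_2 = √(7.74×10^5) / (5.00)² = 879.8 / 25.00 = 35.19.

35.2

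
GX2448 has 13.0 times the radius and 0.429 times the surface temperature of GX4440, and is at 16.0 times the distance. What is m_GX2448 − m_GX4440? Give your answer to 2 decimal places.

L_GX2448/L_GX4440 = (13.0)²(0.429)⁴ = 5.724.
F_GX2448/F_GX4440 = (L_GX2448/L_GX4440)/(d_GX2448/d_GX4440)² = 5.724/256.0 = 0.02236.
m_GX2448 − m_GX4440 = −2.5 log₁₀(0.02236) = 4.13.

4.13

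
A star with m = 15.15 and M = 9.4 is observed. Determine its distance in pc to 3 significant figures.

141 pc

m − M = 5 log₁₀(d/10 pc)
15.15 − (9.4) = 5.75 = 5 log₁₀(d/10)
d = 10 × 10^(5.75/5) = 10 × 10^1.150 = 141.3 pc.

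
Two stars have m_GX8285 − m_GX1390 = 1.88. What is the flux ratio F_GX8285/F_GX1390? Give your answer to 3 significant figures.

0.177

F_GX8285/F_GX1390 = 10^(−(m_GX8285 − m_GX1390)/2.5) = 10^(-1.88/2.5) = 10^-0.752 = 0.1770.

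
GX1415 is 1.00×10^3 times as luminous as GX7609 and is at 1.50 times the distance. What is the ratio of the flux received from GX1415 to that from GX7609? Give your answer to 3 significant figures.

F = L/(4πd²), so F_GX1415/F_GX7609 = (L_GX1415/L_GX7609) / (d_GX1415/d_GX7609)²
= 1.00×10^3 / (1.50)² = 1.00×10^3 / 2.250 = 444.4.

444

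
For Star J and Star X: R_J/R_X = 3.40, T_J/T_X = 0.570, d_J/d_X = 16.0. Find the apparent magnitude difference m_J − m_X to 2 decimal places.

L_J/L_X = (3.40)²(0.570)⁴ = 1.220.
F_J/F_X = (L_J/L_X)/(d_J/d_X)² = 1.220/256.0 = 0.004767.
m_J − m_X = −2.5 log₁₀(0.004767) = 5.80.

5.80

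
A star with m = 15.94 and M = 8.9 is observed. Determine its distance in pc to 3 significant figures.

256 pc

m − M = 5 log₁₀(d/10 pc)
15.94 − (8.9) = 7.04 = 5 log₁₀(d/10)
d = 10 × 10^(7.04/5) = 10 × 10^1.408 = 255.9 pc.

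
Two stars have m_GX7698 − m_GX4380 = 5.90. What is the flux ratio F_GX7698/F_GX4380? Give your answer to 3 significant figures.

0.00437

F_GX7698/F_GX4380 = 10^(−(m_GX7698 − m_GX4380)/2.5) = 10^(-5.90/2.5) = 10^-2.360 = 0.004365.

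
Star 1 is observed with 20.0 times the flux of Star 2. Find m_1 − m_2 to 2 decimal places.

m_1 − m_2 = −2.5 log₁₀(F_1/F_2) = −2.5 log₁₀(20.0) = −2.5 × (1.301) = -3.253.

-3.25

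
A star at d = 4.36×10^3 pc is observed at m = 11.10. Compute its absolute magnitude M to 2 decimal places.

-2.10

M = m − 5 log₁₀(d/10 pc) = 11.10 − 5 log₁₀(4.36×10^3/10)
  = 11.10 − 5 × 2.639 = 11.10 − 13.20 = -2.10.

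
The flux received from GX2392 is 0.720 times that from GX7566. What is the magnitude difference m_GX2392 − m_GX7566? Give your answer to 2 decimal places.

m_GX2392 − m_GX7566 = −2.5 log₁₀(F_GX2392/F_GX7566) = −2.5 log₁₀(0.720) = −2.5 × (-0.143) = 0.357.

0.36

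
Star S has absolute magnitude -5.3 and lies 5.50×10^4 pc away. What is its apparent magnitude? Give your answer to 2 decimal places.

13.40

m = M + 5 log₁₀(d/10 pc) = -5.3 + 5 log₁₀(5.50×10^4/10)
  = -5.3 + 5 × 3.740 = -5.3 + 18.70 = 13.40.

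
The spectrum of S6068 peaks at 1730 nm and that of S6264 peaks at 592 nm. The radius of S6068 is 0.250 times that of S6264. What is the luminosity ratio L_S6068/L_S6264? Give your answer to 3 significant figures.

Wien's law gives T ∝ 1/λ_max, so T_S6068/T_S6264 = λ_S6264/λ_S6068 = 592/1730 = 0.3422.
Then L ∝ R²T⁴ gives L_S6068/L_S6264 = (0.250)² × (0.3422)⁴ = 0.06250 × 0.01371 = 8.570×10^-4.

8.57×10^-4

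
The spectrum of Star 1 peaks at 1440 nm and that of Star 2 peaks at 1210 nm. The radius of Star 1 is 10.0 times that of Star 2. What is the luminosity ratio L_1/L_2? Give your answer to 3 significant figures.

Wien's law gives T ∝ 1/λ_max, so T_1/T_2 = λ_2/λ_1 = 1210/1440 = 0.8403.
Then L ∝ R²T⁴ gives L_1/L_2 = (10.0)² × (0.8403)⁴ = 100.0 × 0.4985 = 49.85.

49.9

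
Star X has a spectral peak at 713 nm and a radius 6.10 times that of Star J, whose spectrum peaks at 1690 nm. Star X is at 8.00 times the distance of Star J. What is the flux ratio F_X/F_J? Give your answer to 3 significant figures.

18.4

Wien's law: T_X/T_J = λ_J/λ_X = 1690/713 = 2.370.
L_X/L_J = (R_X/R_J)²(T_X/T_J)⁴ = (6.10)²(2.370)⁴ = 1174.
F_X/F_J = (L_X/L_J)/(d_X/d_J)² = 1174/(8.00)² = 18.35.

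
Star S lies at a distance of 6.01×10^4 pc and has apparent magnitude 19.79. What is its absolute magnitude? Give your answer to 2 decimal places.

0.90

M = m − 5 log₁₀(d/10 pc) = 19.79 − 5 log₁₀(6.01×10^4/10)
  = 19.79 − 5 × 3.779 = 19.79 − 18.89 = 0.90.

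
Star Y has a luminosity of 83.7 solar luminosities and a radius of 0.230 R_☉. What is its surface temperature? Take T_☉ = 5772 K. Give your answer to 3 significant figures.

T/T_☉ = (L/L_☉)^(1/4) / (R/R_☉)^(1/2)
T = 5772 × (83.7)^(1/4) / √(0.230) = 5772 × 3.025 / 0.4796 = 3.640×10^4 K.

3.64×10^4 K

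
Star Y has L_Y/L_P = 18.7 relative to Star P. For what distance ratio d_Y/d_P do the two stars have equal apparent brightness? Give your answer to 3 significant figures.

Equal flux requires L_Y/d_Y² = L_P/d_P², so d_Y/d_P = √(L_Y/L_P)
= √(18.7) = 4.324.

4.32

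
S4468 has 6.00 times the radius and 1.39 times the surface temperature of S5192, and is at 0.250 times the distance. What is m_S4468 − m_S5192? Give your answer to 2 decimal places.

L_S4468/L_S5192 = (6.00)²(1.39)⁴ = 134.4.
F_S4468/F_S5192 = (L_S4468/L_S5192)/(d_S4468/d_S5192)² = 134.4/0.06250 = 2150.
m_S4468 − m_S5192 = −2.5 log₁₀(2150) = -8.33.

-8.33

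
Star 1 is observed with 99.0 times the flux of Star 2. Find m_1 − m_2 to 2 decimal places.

m_1 − m_2 = −2.5 log₁₀(F_1/F_2) = −2.5 log₁₀(99.0) = −2.5 × (1.996) = -4.989.

-4.99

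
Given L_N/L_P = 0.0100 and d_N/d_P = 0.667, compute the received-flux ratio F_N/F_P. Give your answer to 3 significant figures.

0.0225

F = L/(4πd²), so F_N/F_P = (L_N/L_P) / (d_N/d_P)²
= 0.0100 / (0.667)² = 0.0100 / 0.4449 = 0.02248.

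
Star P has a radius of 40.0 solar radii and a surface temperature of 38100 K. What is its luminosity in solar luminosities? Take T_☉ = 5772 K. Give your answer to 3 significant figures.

L/L_☉ = (R/R_☉)² (T/T_☉)⁴ = (40.0)² × (38100/5772)⁴
       = 1600 × (6.601)⁴ = 1600 × 1898 = 3.037×10^6.

3.04×10^6 solar luminosities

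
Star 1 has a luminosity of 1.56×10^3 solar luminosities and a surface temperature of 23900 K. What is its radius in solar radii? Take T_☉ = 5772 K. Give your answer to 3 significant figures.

2.30 solar radii

R/R_☉ = √(L/L_☉) / (T/T_☉)² = √(1.56×10^3) / (4.141)²
       = 39.50 / 17.15 = 2.304.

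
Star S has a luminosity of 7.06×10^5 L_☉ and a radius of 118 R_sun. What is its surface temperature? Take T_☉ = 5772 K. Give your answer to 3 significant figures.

T/T_☉ = (L/L_☉)^(1/4) / (R/R_☉)^(1/2)
T = 5772 × (7.06×10^5)^(1/4) / √(118) = 5772 × 28.99 / 10.86 = 1.540×10^4 K.

1.54×10^4 K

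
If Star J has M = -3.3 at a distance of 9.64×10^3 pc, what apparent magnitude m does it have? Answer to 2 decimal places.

m = M + 5 log₁₀(d/10 pc) = -3.3 + 5 log₁₀(9.64×10^3/10)
  = -3.3 + 5 × 2.984 = -3.3 + 14.92 = 11.62.

11.62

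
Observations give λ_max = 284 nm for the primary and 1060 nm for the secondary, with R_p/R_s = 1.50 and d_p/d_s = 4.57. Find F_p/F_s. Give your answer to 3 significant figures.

20.9

Wien's law: T_p/T_s = λ_s/λ_p = 1060/284 = 3.732.
L_p/L_s = (R_p/R_s)²(T_p/T_s)⁴ = (1.50)²(3.732)⁴ = 436.6.
F_p/F_s = (L_p/L_s)/(d_p/d_s)² = 436.6/(4.57)² = 20.91.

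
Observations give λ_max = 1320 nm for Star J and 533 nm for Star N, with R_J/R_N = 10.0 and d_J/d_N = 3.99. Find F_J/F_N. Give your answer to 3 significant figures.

Wien's law: T_J/T_N = λ_N/λ_J = 533/1320 = 0.4038.
L_J/L_N = (R_J/R_N)²(T_J/T_N)⁴ = (10.0)²(0.4038)⁴ = 2.658.
F_J/F_N = (L_J/L_N)/(d_J/d_N)² = 2.658/(3.99)² = 0.1670.

0.167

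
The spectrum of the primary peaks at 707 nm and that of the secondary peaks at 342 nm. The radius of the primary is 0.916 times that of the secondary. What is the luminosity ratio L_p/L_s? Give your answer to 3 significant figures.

Wien's law gives T ∝ 1/λ_max, so T_p/T_s = λ_s/λ_p = 342/707 = 0.4837.
Then L ∝ R²T⁴ gives L_p/L_s = (0.916)² × (0.4837)⁴ = 0.8391 × 0.05476 = 0.04594.

0.0459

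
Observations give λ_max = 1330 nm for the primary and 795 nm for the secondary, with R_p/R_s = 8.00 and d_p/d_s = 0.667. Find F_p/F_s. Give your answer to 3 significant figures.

Wien's law: T_p/T_s = λ_s/λ_p = 795/1330 = 0.5977.
L_p/L_s = (R_p/R_s)²(T_p/T_s)⁴ = (8.00)²(0.5977)⁴ = 8.170.
F_p/F_s = (L_p/L_s)/(d_p/d_s)² = 8.170/(0.667)² = 18.36.

18.4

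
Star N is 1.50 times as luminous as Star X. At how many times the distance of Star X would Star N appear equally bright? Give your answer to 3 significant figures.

1.22

Equal flux requires L_N/d_N² = L_X/d_X², so d_N/d_X = √(L_N/L_X)
= √(1.50) = 1.225.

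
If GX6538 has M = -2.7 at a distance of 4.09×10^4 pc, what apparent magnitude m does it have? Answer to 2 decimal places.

m = M + 5 log₁₀(d/10 pc) = -2.7 + 5 log₁₀(4.09×10^4/10)
  = -2.7 + 5 × 3.612 = -2.7 + 18.06 = 15.36.

15.36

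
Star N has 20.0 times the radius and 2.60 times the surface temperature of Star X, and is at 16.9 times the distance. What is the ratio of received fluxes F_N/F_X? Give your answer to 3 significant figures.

L_N/L_X = (R_N/R_X)²(T_N/T_X)⁴ = (20.0)² × (2.60)⁴ = 1.828×10^4.
F_N/F_X = (L_N/L_X)/(d_N/d_X)² = 1.828×10^4 / (16.9)² = 64.00.

64.0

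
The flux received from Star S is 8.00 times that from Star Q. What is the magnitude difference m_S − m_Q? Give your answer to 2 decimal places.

m_S − m_Q = −2.5 log₁₀(F_S/F_Q) = −2.5 log₁₀(8.00) = −2.5 × (0.903) = -2.258.

-2.26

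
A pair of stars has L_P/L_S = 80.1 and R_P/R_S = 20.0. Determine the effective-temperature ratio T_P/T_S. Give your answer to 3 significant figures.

L ∝ R²T⁴ gives T ∝ (L/R²)^(1/4), so
T_P/T_S = (80.1 / 20.0²)^(1/4) = (0.2002)^(1/4) = 0.6689.

0.669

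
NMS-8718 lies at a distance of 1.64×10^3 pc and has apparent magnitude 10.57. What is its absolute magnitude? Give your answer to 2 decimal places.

M = m − 5 log₁₀(d/10 pc) = 10.57 − 5 log₁₀(1.64×10^3/10)
  = 10.57 − 5 × 2.215 = 10.57 − 11.07 = -0.50.

-0.50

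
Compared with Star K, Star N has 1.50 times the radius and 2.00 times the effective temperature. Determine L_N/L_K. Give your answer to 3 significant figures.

From the Stefan–Boltzmann law, L ∝ R²T⁴, so
L_N/L_K = (R_N/R_K)² (T_N/T_K)⁴ = (1.50)² × (2.00)⁴ = 2.250 × 16.00 = 36.00.

36.0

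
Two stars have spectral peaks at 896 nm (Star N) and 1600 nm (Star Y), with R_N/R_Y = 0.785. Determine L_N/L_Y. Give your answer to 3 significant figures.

6.27

Wien's law gives T ∝ 1/λ_max, so T_N/T_Y = λ_Y/λ_N = 1600/896 = 1.786.
Then L ∝ R²T⁴ gives L_N/L_Y = (0.785)² × (1.786)⁴ = 0.6162 × 10.17 = 6.266.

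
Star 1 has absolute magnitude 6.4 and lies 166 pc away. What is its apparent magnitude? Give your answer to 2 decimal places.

m = M + 5 log₁₀(d/10 pc) = 6.4 + 5 log₁₀(166/10)
  = 6.4 + 5 × 1.220 = 6.4 + 6.10 = 12.50.

12.50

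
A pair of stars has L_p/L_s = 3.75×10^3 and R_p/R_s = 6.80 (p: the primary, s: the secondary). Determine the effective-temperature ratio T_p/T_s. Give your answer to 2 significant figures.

3.0

L ∝ R²T⁴ gives T ∝ (L/R²)^(1/4), so
T_p/T_s = (3.75×10^3 / 6.80²)^(1/4) = (81.10)^(1/4) = 3.001.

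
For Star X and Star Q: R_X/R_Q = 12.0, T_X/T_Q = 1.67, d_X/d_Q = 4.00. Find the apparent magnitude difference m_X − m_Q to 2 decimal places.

-4.61

L_X/L_Q = (12.0)²(1.67)⁴ = 1120.
F_X/F_Q = (L_X/L_Q)/(d_X/d_Q)² = 1120/16.00 = 70.00.
m_X − m_Q = −2.5 log₁₀(70.00) = -4.61.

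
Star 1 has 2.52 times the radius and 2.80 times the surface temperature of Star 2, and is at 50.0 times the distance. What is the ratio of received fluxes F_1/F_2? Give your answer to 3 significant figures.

0.156

L_1/L_2 = (R_1/R_2)²(T_1/T_2)⁴ = (2.52)² × (2.80)⁴ = 390.3.
F_1/F_2 = (L_1/L_2)/(d_1/d_2)² = 390.3 / (50.0)² = 0.1561.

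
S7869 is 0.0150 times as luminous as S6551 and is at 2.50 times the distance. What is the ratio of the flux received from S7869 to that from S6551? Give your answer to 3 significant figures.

0.00240

F = L/(4πd²), so F_S7869/F_S6551 = (L_S7869/L_S6551) / (d_S7869/d_S6551)²
= 0.0150 / (2.50)² = 0.0150 / 6.250 = 0.002400.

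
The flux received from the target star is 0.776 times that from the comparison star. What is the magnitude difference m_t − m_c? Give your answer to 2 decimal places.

m_t − m_c = −2.5 log₁₀(F_t/F_c) = −2.5 log₁₀(0.776) = −2.5 × (-0.110) = 0.275.

0.28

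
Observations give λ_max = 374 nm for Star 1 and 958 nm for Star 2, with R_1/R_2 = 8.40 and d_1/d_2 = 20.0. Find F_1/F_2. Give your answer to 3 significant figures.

Wien's law: T_1/T_2 = λ_2/λ_1 = 958/374 = 2.561.
L_1/L_2 = (R_1/R_2)²(T_1/T_2)⁴ = (8.40)²(2.561)⁴ = 3038.
F_1/F_2 = (L_1/L_2)/(d_1/d_2)² = 3038/(20.0)² = 7.594.

7.59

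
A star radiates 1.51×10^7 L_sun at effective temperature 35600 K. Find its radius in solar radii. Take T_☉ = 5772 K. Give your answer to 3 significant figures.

R/R_☉ = √(L/L_☉) / (T/T_☉)² = √(1.51×10^7) / (6.168)²
       = 3886 / 38.04 = 102.2.

102 solar radii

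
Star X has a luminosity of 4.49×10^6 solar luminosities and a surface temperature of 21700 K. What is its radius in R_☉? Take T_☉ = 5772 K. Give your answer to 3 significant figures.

150 R_☉

R/R_☉ = √(L/L_☉) / (T/T_☉)² = √(4.49×10^6) / (3.760)²
       = 2119 / 14.13 = 149.9.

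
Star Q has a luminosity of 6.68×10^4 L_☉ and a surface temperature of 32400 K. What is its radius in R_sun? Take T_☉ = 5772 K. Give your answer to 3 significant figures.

R/R_☉ = √(L/L_☉) / (T/T_☉)² = √(6.68×10^4) / (5.613)²
       = 258.5 / 31.51 = 8.203.

8.20 R_sun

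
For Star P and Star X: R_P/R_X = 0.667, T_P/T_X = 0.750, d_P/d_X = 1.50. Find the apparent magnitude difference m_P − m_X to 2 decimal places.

3.01

L_P/L_X = (0.667)²(0.750)⁴ = 0.1408.
F_P/F_X = (L_P/L_X)/(d_P/d_X)² = 0.1408/2.250 = 0.06256.
m_P − m_X = −2.5 log₁₀(0.06256) = 3.01.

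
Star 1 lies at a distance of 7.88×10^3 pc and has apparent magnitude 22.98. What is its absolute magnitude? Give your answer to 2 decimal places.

M = m − 5 log₁₀(d/10 pc) = 22.98 − 5 log₁₀(7.88×10^3/10)
  = 22.98 − 5 × 2.897 = 22.98 − 14.48 = 8.50.

8.50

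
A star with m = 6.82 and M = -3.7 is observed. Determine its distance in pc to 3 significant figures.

m − M = 5 log₁₀(d/10 pc)
6.82 − (-3.7) = 10.52 = 5 log₁₀(d/10)
d = 10 × 10^(10.52/5) = 10 × 10^2.104 = 1271 pc.

1.27×10^3 pc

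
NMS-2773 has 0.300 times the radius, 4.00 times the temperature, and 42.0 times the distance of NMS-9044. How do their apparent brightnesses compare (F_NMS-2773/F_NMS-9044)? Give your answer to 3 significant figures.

L_NMS-2773/L_NMS-9044 = (R_NMS-2773/R_NMS-9044)²(T_NMS-2773/T_NMS-9044)⁴ = (0.300)² × (4.00)⁴ = 23.04.
F_NMS-2773/F_NMS-9044 = (L_NMS-2773/L_NMS-9044)/(d_NMS-2773/d_NMS-9044)² = 23.04 / (42.0)² = 0.01306.

0.0131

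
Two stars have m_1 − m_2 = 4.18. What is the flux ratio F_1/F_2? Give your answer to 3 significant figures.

F_1/F_2 = 10^(−(m_1 − m_2)/2.5) = 10^(-4.18/2.5) = 10^-1.672 = 0.02128.

0.0213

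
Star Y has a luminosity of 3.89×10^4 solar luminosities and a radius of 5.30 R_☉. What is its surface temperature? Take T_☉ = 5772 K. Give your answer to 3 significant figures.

3.52×10^4 K

T/T_☉ = (L/L_☉)^(1/4) / (R/R_☉)^(1/2)
T = 5772 × (3.89×10^4)^(1/4) / √(5.30) = 5772 × 14.04 / 2.302 = 3.521×10^4 K.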